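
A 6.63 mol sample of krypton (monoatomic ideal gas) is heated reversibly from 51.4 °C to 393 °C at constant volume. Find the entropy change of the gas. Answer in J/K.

ΔS = 59.5 J/K

In kelvin: T₁ = 324.55 K, T₂ = 666.15 K. At constant volume, ΔS = nC_V ln(T₂/T₁) with C_V = 3R/2 = 12.47 J mol⁻¹ K⁻¹.
ΔS = 6.63 × 12.47 × ln(666.15/324.55) = 59.5 J/K.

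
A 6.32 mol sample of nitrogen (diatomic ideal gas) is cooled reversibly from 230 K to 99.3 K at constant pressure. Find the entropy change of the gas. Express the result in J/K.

At constant pressure, ΔS = nC_p ln(T₂/T₁) with C_p = 7R/2 = 29.1 J mol⁻¹ K⁻¹.
ΔS = 6.32 × 29.1 × ln(99.3/230) = -154 J/K.

ΔS = -154 J/K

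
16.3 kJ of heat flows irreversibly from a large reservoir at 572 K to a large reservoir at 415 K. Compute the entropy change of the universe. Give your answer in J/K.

ΔS_total = 10.8 J/K

ΔS_hot = −Q/T_H = −16300/572 = -28.5 J/K and ΔS_cold = +Q/T_C = 16300/415 = 39.28 J/K.
ΔS_total = -28.5 + 39.28 = 10.8 J/K, positive as the second law requires.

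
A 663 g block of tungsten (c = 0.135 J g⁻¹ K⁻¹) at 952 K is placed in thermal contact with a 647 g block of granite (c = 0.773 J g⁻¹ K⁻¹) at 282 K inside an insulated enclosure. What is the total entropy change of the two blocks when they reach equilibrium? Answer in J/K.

ΔS_total = 72.7 J/K

Energy balance: T_f = (m₁c₁T₁ + m₂c₂T₂)/(m₁c₁ + m₂c₂) = 383.7 K.
ΔS₁ = m₁c₁ ln(T_f/T₁) = 89.505 × ln(383.7/952) = -81.33 J/K.
ΔS₂ = m₂c₂ ln(T_f/T₂) = 500.131 × ln(383.7/282) = 154 J/K.
ΔS_total = -81.33 + 154 = 72.7 J/K.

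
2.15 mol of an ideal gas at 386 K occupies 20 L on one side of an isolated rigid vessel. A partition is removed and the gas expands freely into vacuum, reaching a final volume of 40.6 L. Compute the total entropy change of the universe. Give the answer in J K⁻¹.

ΔS_universe = 12.7 J/K

No heat is exchanged and no work is done, so the ideal-gas temperature stays constant.
Entropy is a state function; using a reversible isothermal path, ΔS_gas = nR ln(V₂/V₁) = 2.15 × 8.314 × ln(40.6/20) = 12.7 J/K.
The insulated surroundings exchange no heat, so ΔS_surr = 0 and ΔS_universe = ΔS_gas.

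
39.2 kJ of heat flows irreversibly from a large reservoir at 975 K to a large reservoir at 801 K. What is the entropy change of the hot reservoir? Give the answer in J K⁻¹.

ΔS_hot = -40.2 J/K

The hot reservoir loses heat Q, so ΔS_hot = −Q/T_H = −39200/975 = -40.2 J/K.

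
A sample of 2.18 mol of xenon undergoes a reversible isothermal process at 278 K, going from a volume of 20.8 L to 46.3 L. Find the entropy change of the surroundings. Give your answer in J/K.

ΔS_surr = -14.5 J/K

For an isothermal ideal gas ΔS_gas = nR ln(V₂/V₁) = 2.18 × 8.314 × ln(46.3/20.8) = 14.5 J/K.
The process is reversible, so ΔS_surr = −ΔS_gas = -14.5 J/K and ΔS_universe = 0.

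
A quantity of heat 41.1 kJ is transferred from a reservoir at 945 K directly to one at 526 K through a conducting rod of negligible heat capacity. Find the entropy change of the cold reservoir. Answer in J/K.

The cold reservoir gains heat Q, so ΔS_cold = +Q/T_C = 41100/526 = 78.1 J/K.

ΔS_cold = 78.1 J/K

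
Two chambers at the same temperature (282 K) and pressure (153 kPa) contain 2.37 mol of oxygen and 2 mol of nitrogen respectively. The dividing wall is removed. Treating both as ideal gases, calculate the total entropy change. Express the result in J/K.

Mole fractions: x_A = 2.37/4.37 = 0.542, x_B = 0.458.
ΔS_mix = −R(n_A ln x_A + n_B ln x_B) = −8.314 × (2.37 ln 0.542 + 2 ln 0.458) = 25.1 J/K.

ΔS_mix = 25.1 J/K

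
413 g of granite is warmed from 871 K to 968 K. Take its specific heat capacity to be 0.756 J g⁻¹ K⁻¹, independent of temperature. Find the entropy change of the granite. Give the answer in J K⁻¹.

ΔS = ∫dQ_rev/T = m c ln(T₂/T₁) = 413 × 0.756 × ln(968/871) = 33 J/K.

ΔS = 33 J/K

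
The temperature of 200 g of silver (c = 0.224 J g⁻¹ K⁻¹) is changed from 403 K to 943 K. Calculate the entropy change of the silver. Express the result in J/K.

ΔS = ∫dQ_rev/T = m c ln(T₂/T₁) = 200 × 0.224 × ln(943/403) = 38.1 J/K.

ΔS = 38.1 J/K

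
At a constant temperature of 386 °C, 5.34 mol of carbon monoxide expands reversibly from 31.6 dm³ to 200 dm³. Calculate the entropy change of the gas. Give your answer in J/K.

ΔS_gas = 81.9 J/K

For an isothermal ideal gas ΔS_gas = nR ln(V₂/V₁) = 5.34 × 8.314 × ln(200/31.6) = 81.9 J/K.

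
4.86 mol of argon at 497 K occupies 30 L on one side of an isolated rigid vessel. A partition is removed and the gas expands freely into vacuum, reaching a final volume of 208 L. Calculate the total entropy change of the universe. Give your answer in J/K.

No heat is exchanged and no work is done, so the ideal-gas temperature stays constant.
Entropy is a state function; using a reversible isothermal path, ΔS_gas = nR ln(V₂/V₁) = 4.86 × 8.314 × ln(208/30) = 78.2 J/K.
The insulated surroundings exchange no heat, so ΔS_surr = 0 and ΔS_universe = ΔS_gas.

ΔS_universe = 78.2 J/K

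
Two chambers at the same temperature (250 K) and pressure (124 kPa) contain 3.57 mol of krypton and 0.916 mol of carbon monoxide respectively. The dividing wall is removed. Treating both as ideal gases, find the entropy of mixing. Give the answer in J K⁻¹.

Mole fractions: x_A = 3.57/4.49 = 0.796, x_B = 0.204.
ΔS_mix = −R(n_A ln x_A + n_B ln x_B) = −8.314 × (3.57 ln 0.796 + 0.916 ln 0.204) = 18.9 J/K.

ΔS_mix = 18.9 J/K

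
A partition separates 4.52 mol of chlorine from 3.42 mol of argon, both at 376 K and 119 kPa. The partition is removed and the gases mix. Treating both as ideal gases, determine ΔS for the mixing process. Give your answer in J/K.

Mole fractions: x_A = 4.52/7.94 = 0.569, x_B = 0.431.
ΔS_mix = −R(n_A ln x_A + n_B ln x_B) = −8.314 × (4.52 ln 0.569 + 3.42 ln 0.431) = 45.1 J/K.

ΔS_mix = 45.1 J/K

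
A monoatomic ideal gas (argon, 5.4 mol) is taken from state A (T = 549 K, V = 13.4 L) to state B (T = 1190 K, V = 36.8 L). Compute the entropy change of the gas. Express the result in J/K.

ΔS = 97.5 J/K

Entropy is a state function: ΔS = nC_V ln(T₂/T₁) + nR ln(V₂/V₁), with C_V = 3R/2 = 12.47 J mol⁻¹ K⁻¹ for a monoatomic ideal gas.
ΔS = 5.4 × [12.47 × ln(1190/549) + 8.314 × ln(36.8/13.4)] = 97.5 J/K.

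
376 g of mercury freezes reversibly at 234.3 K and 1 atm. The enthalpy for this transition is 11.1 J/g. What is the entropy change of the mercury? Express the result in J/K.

Heat released by the substance: Q = −mL = −376 × 11.1 = −4173.6 J.
At constant T, ΔS = Q_rev/T = −4173.6 / 234.3 = -17.8 J/K.

ΔS = -17.8 J/K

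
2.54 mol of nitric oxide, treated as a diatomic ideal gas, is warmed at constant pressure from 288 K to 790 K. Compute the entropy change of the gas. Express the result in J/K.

At constant pressure, ΔS = nC_p ln(T₂/T₁) with C_p = 7R/2 = 29.1 J mol⁻¹ K⁻¹.
ΔS = 2.54 × 29.1 × ln(790/288) = 74.6 J/K.

ΔS = 74.6 J/K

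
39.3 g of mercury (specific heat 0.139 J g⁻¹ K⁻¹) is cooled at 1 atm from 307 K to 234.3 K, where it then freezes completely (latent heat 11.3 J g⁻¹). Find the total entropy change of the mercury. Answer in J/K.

Cooling step: ΔS₁ = m c ln(T_tr/T_i) = 39.3 × 0.139 × ln(234.3/307) = -1.476 J/K.
Phase change: ΔS₂ = −mL/T_tr = −39.3 × 11.3 / 234.3 = -1.895 J/K.
ΔS_total = (-1.476) + (-1.895) = -3.37 J/K.

ΔS = -3.37 J/K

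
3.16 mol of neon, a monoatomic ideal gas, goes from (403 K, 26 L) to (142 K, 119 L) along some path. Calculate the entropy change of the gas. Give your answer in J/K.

Entropy is a state function: ΔS = nC_V ln(T₂/T₁) + nR ln(V₂/V₁), with C_V = 3R/2 = 12.47 J mol⁻¹ K⁻¹ for a monoatomic ideal gas.
ΔS = 3.16 × [12.47 × ln(142/403) + 8.314 × ln(119/26)] = -1.15 J/K.

ΔS = -1.15 J/K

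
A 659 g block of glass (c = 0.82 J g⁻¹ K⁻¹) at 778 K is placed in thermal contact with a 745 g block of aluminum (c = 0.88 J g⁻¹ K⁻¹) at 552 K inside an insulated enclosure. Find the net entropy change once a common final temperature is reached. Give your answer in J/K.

Energy balance: T_f = (m₁c₁T₁ + m₂c₂T₂)/(m₁c₁ + m₂c₂) = 654.11 K.
ΔS₁ = m₁c₁ ln(T_f/T₁) = 540.38 × ln(654.11/778) = -93.73 J/K.
ΔS₂ = m₂c₂ ln(T_f/T₂) = 655.6 × ln(654.11/552) = 111.3 J/K.
ΔS_total = -93.73 + 111.3 = 17.6 J/K.

ΔS_total = 17.6 J/K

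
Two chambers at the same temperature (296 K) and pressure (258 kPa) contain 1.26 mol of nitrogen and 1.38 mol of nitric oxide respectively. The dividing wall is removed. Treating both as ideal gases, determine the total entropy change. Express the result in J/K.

ΔS_mix = 15.2 J/K

Mole fractions: x_A = 1.26/2.64 = 0.477, x_B = 0.523.
ΔS_mix = −R(n_A ln x_A + n_B ln x_B) = −8.314 × (1.26 ln 0.477 + 1.38 ln 0.523) = 15.2 J/K.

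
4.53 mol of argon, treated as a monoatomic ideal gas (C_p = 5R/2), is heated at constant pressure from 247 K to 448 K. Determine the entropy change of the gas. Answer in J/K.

At constant pressure, ΔS = nC_p ln(T₂/T₁) with C_p = 5R/2 = 20.79 J mol⁻¹ K⁻¹.
ΔS = 4.53 × 20.79 × ln(448/247) = 56.1 J/K.

ΔS = 56.1 J/K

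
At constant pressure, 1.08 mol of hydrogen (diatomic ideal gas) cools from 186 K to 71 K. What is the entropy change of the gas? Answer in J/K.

ΔS = -30.3 J/K

At constant pressure, ΔS = nC_p ln(T₂/T₁) with C_p = 7R/2 = 29.1 J mol⁻¹ K⁻¹.
ΔS = 1.08 × 29.1 × ln(71/186) = -30.3 J/K.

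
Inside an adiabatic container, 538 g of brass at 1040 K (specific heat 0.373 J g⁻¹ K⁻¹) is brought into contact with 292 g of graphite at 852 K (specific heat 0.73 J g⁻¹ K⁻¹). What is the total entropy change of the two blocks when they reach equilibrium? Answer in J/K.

ΔS_total = 2.06 J/K

Energy balance: T_f = (m₁c₁T₁ + m₂c₂T₂)/(m₁c₁ + m₂c₂) = 943.16 K.
ΔS₁ = m₁c₁ ln(T_f/T₁) = 200.674 × ln(943.16/1040) = -19.61 J/K.
ΔS₂ = m₂c₂ ln(T_f/T₂) = 213.16 × ln(943.16/852) = 21.67 J/K.
ΔS_total = -19.61 + 21.67 = 2.06 J/K.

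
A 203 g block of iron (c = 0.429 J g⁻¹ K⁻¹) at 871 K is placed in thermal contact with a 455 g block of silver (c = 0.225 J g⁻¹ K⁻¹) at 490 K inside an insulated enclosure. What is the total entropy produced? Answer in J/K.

Energy balance: T_f = (m₁c₁T₁ + m₂c₂T₂)/(m₁c₁ + m₂c₂) = 665.13 K.
ΔS₁ = m₁c₁ ln(T_f/T₁) = 87.087 × ln(665.13/871) = -23.48 J/K.
ΔS₂ = m₂c₂ ln(T_f/T₂) = 102.375 × ln(665.13/490) = 31.28 J/K.
ΔS_total = -23.48 + 31.28 = 7.8 J/K.

ΔS_total = 7.8 J/K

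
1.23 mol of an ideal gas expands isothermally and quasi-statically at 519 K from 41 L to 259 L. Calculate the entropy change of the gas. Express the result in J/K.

For an isothermal ideal gas ΔS_gas = nR ln(V₂/V₁) = 1.23 × 8.314 × ln(259/41) = 18.8 J/K.

ΔS_gas = 18.8 J/K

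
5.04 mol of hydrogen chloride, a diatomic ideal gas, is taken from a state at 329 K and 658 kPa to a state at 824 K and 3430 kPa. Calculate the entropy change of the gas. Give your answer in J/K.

ΔS = 65.5 J/K

ΔS = nC_p ln(T₂/T₁) − nR ln(P₂/P₁), with C_p = 7R/2 = 29.1 J mol⁻¹ K⁻¹ for a diatomic ideal gas.
ΔS = 5.04 × [29.1 × ln(824/329) − 8.314 × ln(3430/658)] = 65.5 J/K.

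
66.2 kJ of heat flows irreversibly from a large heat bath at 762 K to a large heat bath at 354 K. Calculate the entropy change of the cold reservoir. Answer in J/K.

The cold reservoir gains heat Q, so ΔS_cold = +Q/T_C = 66200/354 = 187 J/K.

ΔS_cold = 187 J/K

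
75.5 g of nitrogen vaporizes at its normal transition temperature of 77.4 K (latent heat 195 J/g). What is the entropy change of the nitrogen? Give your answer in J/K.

Heat absorbed by the substance: Q = mL = 75.5 × 195 = 14722.5 J.
At constant T, ΔS = Q_rev/T = 14722.5 / 77.4 = 190 J/K.

ΔS = 190 J/K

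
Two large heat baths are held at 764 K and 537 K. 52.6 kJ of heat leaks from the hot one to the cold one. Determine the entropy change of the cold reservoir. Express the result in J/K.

The cold reservoir gains heat Q, so ΔS_cold = +Q/T_C = 52600/537 = 98 J/K.

ΔS_cold = 98 J/K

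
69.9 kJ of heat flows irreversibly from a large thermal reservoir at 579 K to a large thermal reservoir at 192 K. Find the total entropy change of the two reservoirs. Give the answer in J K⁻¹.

ΔS_total = 243 J/K

ΔS_hot = −Q/T_H = −69900/579 = -120.7 J/K and ΔS_cold = +Q/T_C = 69900/192 = 364.1 J/K.
ΔS_total = -120.7 + 364.1 = 243 J/K, positive as the second law requires.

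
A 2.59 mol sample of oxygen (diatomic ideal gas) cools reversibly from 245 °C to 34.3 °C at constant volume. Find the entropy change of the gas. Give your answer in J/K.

In kelvin: T₁ = 518.15 K, T₂ = 307.45 K. At constant volume, ΔS = nC_V ln(T₂/T₁) with C_V = 5R/2 = 20.79 J mol⁻¹ K⁻¹.
ΔS = 2.59 × 20.79 × ln(307.45/518.15) = -28.1 J/K.

ΔS = -28.1 J/K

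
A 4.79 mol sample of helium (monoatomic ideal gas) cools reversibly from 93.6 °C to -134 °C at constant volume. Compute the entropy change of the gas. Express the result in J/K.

ΔS = -57.9 J/K

In kelvin: T₁ = 366.75 K, T₂ = 139.15 K. At constant volume, ΔS = nC_V ln(T₂/T₁) with C_V = 3R/2 = 12.47 J mol⁻¹ K⁻¹.
ΔS = 4.79 × 12.47 × ln(139.15/366.75) = -57.9 J/K.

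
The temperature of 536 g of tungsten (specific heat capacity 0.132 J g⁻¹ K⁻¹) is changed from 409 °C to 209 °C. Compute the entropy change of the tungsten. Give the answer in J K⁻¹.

ΔS = -24.6 J/K

In kelvin: T₁ = 682.15 K, T₂ = 482.15 K. ΔS = ∫dQ_rev/T = m c ln(T₂/T₁) = 536 × 0.132 × ln(482.15/682.15) = -24.6 J/K.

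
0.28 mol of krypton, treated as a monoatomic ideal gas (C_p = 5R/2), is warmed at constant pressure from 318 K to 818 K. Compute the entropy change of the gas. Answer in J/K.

At constant pressure, ΔS = nC_p ln(T₂/T₁) with C_p = 5R/2 = 20.79 J mol⁻¹ K⁻¹.
ΔS = 0.28 × 20.79 × ln(818/318) = 5.5 J/K.

ΔS = 5.5 J/K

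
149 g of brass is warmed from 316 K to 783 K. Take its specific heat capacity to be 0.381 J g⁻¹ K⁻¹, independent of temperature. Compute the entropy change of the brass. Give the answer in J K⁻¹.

ΔS = ∫dQ_rev/T = m c ln(T₂/T₁) = 149 × 0.381 × ln(783/316) = 51.5 J/K.

ΔS = 51.5 J/K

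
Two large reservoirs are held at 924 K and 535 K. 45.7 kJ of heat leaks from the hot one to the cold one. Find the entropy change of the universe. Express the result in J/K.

ΔS_total = 36 J/K

ΔS_hot = −Q/T_H = −45700/924 = -49.46 J/K and ΔS_cold = +Q/T_C = 45700/535 = 85.42 J/K.
ΔS_total = -49.46 + 85.42 = 36 J/K, positive as the second law requires.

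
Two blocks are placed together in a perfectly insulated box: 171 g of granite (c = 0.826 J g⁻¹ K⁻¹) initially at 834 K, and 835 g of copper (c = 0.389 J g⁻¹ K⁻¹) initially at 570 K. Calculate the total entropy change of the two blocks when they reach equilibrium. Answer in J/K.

Energy balance: T_f = (m₁c₁T₁ + m₂c₂T₂)/(m₁c₁ + m₂c₂) = 650.01 K.
ΔS₁ = m₁c₁ ln(T_f/T₁) = 141.246 × ln(650.01/834) = -35.205 J/K.
ΔS₂ = m₂c₂ ln(T_f/T₂) = 324.815 × ln(650.01/570) = 42.664 J/K.
ΔS_total = -35.205 + 42.664 = 7.46 J/K.

ΔS_total = 7.46 J/K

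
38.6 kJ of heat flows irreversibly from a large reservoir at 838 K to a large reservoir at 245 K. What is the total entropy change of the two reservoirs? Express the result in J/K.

ΔS_hot = −Q/T_H = −38600/838 = -46.062 J/K and ΔS_cold = +Q/T_C = 38600/245 = 157.55 J/K.
ΔS_total = -46.062 + 157.55 = 111 J/K, positive as the second law requires.

ΔS_total = 111 J/K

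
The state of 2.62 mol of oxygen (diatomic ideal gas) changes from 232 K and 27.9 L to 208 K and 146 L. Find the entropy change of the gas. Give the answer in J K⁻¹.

Entropy is a state function: ΔS = nC_V ln(T₂/T₁) + nR ln(V₂/V₁), with C_V = 5R/2 = 20.79 J mol⁻¹ K⁻¹ for a diatomic ideal gas.
ΔS = 2.62 × [20.79 × ln(208/232) + 8.314 × ln(146/27.9)] = 30.1 J/K.

ΔS = 30.1 J/K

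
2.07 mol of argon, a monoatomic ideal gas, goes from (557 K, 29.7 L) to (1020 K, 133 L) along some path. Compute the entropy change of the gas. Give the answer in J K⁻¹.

ΔS = 41.4 J/K

Entropy is a state function: ΔS = nC_V ln(T₂/T₁) + nR ln(V₂/V₁), with C_V = 3R/2 = 12.47 J mol⁻¹ K⁻¹ for a monoatomic ideal gas.
ΔS = 2.07 × [12.47 × ln(1020/557) + 8.314 × ln(133/29.7)] = 41.4 J/K.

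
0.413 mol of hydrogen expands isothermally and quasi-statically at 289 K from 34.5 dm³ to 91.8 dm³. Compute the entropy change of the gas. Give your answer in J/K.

For an isothermal ideal gas ΔS_gas = nR ln(V₂/V₁) = 0.413 × 8.314 × ln(91.8/34.5) = 3.36 J/K.

ΔS_gas = 3.36 J/K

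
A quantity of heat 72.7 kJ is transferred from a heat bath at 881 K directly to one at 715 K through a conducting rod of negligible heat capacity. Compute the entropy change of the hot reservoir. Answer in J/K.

ΔS_hot = -82.5 J/K

The hot reservoir loses heat Q, so ΔS_hot = −Q/T_H = −72700/881 = -82.5 J/K.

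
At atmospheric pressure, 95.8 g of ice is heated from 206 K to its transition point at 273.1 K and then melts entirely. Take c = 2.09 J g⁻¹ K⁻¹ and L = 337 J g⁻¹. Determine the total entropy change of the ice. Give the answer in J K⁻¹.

Warming step: ΔS₁ = m c ln(T_tr/T_i) = 95.8 × 2.09 × ln(273.1/206) = 56.45 J/K.
Phase change: ΔS₂ = +mL/T_tr = 95.8 × 337 / 273.1 = 118.2 J/K.
ΔS_total = (56.45) + (118.2) = 175 J/K.

ΔS = 175 J/K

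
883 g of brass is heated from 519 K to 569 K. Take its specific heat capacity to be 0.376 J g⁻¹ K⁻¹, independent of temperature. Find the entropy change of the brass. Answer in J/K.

ΔS = 30.5 J/K

ΔS = ∫dQ_rev/T = m c ln(T₂/T₁) = 883 × 0.376 × ln(569/519) = 30.5 J/K.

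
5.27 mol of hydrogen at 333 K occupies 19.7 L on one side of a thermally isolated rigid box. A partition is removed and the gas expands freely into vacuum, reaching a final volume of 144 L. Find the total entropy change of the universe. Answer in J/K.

ΔS_universe = 87.2 J/K

For an ideal gas in free expansion Q = 0 and W = 0, so T is unchanged.
Entropy is a state function; using a reversible isothermal path, ΔS_gas = nR ln(V₂/V₁) = 5.27 × 8.314 × ln(144/19.7) = 87.2 J/K.
The insulated surroundings exchange no heat, so ΔS_surr = 0 and ΔS_universe = ΔS_gas.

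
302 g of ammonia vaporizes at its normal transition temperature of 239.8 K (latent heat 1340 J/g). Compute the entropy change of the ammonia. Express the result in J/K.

Heat absorbed by the substance: Q = mL = 302 × 1340 = 404680 J.
At constant T, ΔS = Q_rev/T = 404680 / 239.8 = 1690 J/K.

ΔS = 1690 J/K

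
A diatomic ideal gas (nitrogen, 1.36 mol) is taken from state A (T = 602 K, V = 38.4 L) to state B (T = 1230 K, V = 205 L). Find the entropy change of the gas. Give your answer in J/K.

Entropy is a state function: ΔS = nC_V ln(T₂/T₁) + nR ln(V₂/V₁), with C_V = 5R/2 = 20.79 J mol⁻¹ K⁻¹ for a diatomic ideal gas.
ΔS = 1.36 × [20.79 × ln(1230/602) + 8.314 × ln(205/38.4)] = 39.1 J/K.

ΔS = 39.1 J/K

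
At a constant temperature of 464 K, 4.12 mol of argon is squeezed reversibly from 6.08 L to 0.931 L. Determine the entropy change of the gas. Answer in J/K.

For an isothermal ideal gas ΔS_gas = nR ln(V₂/V₁) = 4.12 × 8.314 × ln(0.931/6.08) = -64.3 J/K.

ΔS_gas = -64.3 J/K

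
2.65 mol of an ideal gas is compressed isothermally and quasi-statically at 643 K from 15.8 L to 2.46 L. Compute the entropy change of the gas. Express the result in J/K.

For an isothermal ideal gas ΔS_gas = nR ln(V₂/V₁) = 2.65 × 8.314 × ln(2.46/15.8) = -41 J/K.

ΔS_gas = -41 J/K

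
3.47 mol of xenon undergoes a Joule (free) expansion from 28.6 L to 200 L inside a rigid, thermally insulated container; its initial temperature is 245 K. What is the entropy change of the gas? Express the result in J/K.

ΔS_gas = 56.1 J/K

For an ideal gas in free expansion Q = 0 and W = 0, so T is unchanged.
Entropy is a state function; using a reversible isothermal path, ΔS_gas = nR ln(V₂/V₁) = 3.47 × 8.314 × ln(200/28.6) = 56.1 J/K.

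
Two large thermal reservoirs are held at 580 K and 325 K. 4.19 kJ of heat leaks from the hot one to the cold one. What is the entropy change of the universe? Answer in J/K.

ΔS_hot = −Q/T_H = −4190/580 = -7.224 J/K and ΔS_cold = +Q/T_C = 4190/325 = 12.89 J/K.
ΔS_total = -7.224 + 12.89 = 5.67 J/K, positive as the second law requires.

ΔS_total = 5.67 J/K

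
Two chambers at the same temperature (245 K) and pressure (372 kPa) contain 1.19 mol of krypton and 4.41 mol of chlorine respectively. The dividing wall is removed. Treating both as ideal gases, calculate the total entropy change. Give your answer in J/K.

ΔS_mix = 24.1 J/K

Mole fractions: x_A = 1.19/5.6 = 0.212, x_B = 0.788.
ΔS_mix = −R(n_A ln x_A + n_B ln x_B) = −8.314 × (1.19 ln 0.212 + 4.41 ln 0.788) = 24.1 J/K.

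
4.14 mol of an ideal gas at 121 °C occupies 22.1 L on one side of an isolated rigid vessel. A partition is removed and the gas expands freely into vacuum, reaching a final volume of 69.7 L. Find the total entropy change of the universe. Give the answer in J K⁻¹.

ΔS_universe = 39.5 J/K

No heat is exchanged and no work is done, so the ideal-gas temperature stays constant.
Entropy is a state function; using a reversible isothermal path, ΔS_gas = nR ln(V₂/V₁) = 4.14 × 8.314 × ln(69.7/22.1) = 39.5 J/K.
The insulated surroundings exchange no heat, so ΔS_surr = 0 and ΔS_universe = ΔS_gas.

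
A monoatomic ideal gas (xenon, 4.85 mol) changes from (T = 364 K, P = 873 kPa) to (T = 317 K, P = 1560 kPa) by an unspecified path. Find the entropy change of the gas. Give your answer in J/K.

ΔS = nC_p ln(T₂/T₁) − nR ln(P₂/P₁), with C_p = 5R/2 = 20.79 J mol⁻¹ K⁻¹ for a monoatomic ideal gas.
ΔS = 4.85 × [20.79 × ln(317/364) − 8.314 × ln(1560/873)] = -37.3 J/K.

ΔS = -37.3 J/K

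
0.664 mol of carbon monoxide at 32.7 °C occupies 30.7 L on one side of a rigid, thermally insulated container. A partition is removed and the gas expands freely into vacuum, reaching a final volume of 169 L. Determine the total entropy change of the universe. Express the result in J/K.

No heat is exchanged and no work is done, so the ideal-gas temperature stays constant.
Entropy is a state function; using a reversible isothermal path, ΔS_gas = nR ln(V₂/V₁) = 0.664 × 8.314 × ln(169/30.7) = 9.42 J/K.
The insulated surroundings exchange no heat, so ΔS_surr = 0 and ΔS_universe = ΔS_gas.

ΔS_universe = 9.42 J/K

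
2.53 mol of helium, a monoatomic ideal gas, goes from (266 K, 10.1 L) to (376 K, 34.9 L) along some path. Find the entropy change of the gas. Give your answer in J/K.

ΔS = 37 J/K

Entropy is a state function: ΔS = nC_V ln(T₂/T₁) + nR ln(V₂/V₁), with C_V = 3R/2 = 12.47 J mol⁻¹ K⁻¹ for a monoatomic ideal gas.
ΔS = 2.53 × [12.47 × ln(376/266) + 8.314 × ln(34.9/10.1)] = 37 J/K.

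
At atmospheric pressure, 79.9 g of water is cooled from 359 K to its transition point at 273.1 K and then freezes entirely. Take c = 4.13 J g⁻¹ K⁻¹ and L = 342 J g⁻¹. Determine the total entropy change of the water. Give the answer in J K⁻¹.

Cooling step: ΔS₁ = m c ln(T_tr/T_i) = 79.9 × 4.13 × ln(273.1/359) = -90.25 J/K.
Phase change: ΔS₂ = −mL/T_tr = −79.9 × 342 / 273.1 = -100.1 J/K.
ΔS_total = (-90.25) + (-100.1) = -190 J/K.

ΔS = -190 J/K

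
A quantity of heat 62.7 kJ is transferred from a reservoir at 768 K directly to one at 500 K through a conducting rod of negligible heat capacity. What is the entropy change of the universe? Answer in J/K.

ΔS_total = 43.8 J/K

ΔS_hot = −Q/T_H = −62700/768 = -81.64 J/K and ΔS_cold = +Q/T_C = 62700/500 = 125.4 J/K.
ΔS_total = -81.64 + 125.4 = 43.8 J/K, positive as the second law requires.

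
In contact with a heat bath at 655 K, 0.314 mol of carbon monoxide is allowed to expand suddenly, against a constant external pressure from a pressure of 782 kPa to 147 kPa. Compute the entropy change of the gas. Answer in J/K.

Entropy is a state function, so ΔS_gas depends only on the end states.
For an isothermal ideal gas ΔS_gas = nR ln(P₁/P₂) = 0.314 × 8.314 × ln(782/147) = 4.36 J/K.

ΔS_gas = 4.36 J/K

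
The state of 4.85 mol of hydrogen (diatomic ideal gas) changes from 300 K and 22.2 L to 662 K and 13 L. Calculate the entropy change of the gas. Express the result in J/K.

ΔS = 58.2 J/K

Entropy is a state function: ΔS = nC_V ln(T₂/T₁) + nR ln(V₂/V₁), with C_V = 5R/2 = 20.79 J mol⁻¹ K⁻¹ for a diatomic ideal gas.
ΔS = 4.85 × [20.79 × ln(662/300) + 8.314 × ln(13/22.2)] = 58.2 J/K.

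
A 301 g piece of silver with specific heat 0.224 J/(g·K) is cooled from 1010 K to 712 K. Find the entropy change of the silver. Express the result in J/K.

ΔS = ∫dQ_rev/T = m c ln(T₂/T₁) = 301 × 0.224 × ln(712/1010) = -23.6 J/K.

ΔS = -23.6 J/K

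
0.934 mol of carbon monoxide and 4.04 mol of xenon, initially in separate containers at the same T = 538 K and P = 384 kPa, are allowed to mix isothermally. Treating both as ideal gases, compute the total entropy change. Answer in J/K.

ΔS_mix = 20 J/K

Mole fractions: x_A = 0.934/4.97 = 0.188, x_B = 0.812.
ΔS_mix = −R(n_A ln x_A + n_B ln x_B) = −8.314 × (0.934 ln 0.188 + 4.04 ln 0.812) = 20 J/K.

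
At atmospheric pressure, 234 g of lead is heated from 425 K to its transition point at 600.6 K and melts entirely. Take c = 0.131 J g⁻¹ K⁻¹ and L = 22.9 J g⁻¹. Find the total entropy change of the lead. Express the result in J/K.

ΔS = 19.5 J/K

Warming step: ΔS₁ = m c ln(T_tr/T_i) = 234 × 0.131 × ln(600.6/425) = 10.6 J/K.
Phase change: ΔS₂ = +mL/T_tr = 234 × 22.9 / 600.6 = 8.922 J/K.
ΔS_total = (10.6) + (8.922) = 19.5 J/K.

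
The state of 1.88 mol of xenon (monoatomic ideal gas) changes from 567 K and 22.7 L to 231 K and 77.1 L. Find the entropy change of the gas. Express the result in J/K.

Entropy is a state function: ΔS = nC_V ln(T₂/T₁) + nR ln(V₂/V₁), with C_V = 3R/2 = 12.47 J mol⁻¹ K⁻¹ for a monoatomic ideal gas.
ΔS = 1.88 × [12.47 × ln(231/567) + 8.314 × ln(77.1/22.7)] = -1.94 J/K.

ΔS = -1.94 J/K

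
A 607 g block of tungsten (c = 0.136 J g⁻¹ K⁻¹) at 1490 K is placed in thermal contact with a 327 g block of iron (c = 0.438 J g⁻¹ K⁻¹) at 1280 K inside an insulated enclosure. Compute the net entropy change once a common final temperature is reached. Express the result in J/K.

ΔS_total = 0.612 J/K

Energy balance: T_f = (m₁c₁T₁ + m₂c₂T₂)/(m₁c₁ + m₂c₂) = 1356.8 K.
ΔS₁ = m₁c₁ ln(T_f/T₁) = 82.552 × ln(1356.8/1490) = -7.732 J/K.
ΔS₂ = m₂c₂ ln(T_f/T₂) = 143.226 × ln(1356.8/1280) = 8.344 J/K.
ΔS_total = -7.732 + 8.344 = 0.612 J/K.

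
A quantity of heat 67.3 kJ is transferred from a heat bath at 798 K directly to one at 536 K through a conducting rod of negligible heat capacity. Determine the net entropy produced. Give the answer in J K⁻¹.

ΔS_hot = −Q/T_H = −67300/798 = -84.336 J/K and ΔS_cold = +Q/T_C = 67300/536 = 125.56 J/K.
ΔS_total = -84.336 + 125.56 = 41.2 J/K, positive as the second law requires.

ΔS_total = 41.2 J/K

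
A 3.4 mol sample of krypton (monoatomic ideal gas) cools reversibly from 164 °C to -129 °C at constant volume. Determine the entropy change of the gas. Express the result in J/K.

In kelvin: T₁ = 437.15 K, T₂ = 144.15 K. At constant volume, ΔS = nC_V ln(T₂/T₁) with C_V = 3R/2 = 12.47 J mol⁻¹ K⁻¹.
ΔS = 3.4 × 12.47 × ln(144.15/437.15) = -47 J/K.

ΔS = -47 J/K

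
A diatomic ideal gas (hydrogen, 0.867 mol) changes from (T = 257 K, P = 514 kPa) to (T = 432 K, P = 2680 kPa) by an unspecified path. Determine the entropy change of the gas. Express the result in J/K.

ΔS = 1.2 J/K

ΔS = nC_p ln(T₂/T₁) − nR ln(P₂/P₁), with C_p = 7R/2 = 29.1 J mol⁻¹ K⁻¹ for a diatomic ideal gas.
ΔS = 0.867 × [29.1 × ln(432/257) − 8.314 × ln(2680/514)] = 1.2 J/K.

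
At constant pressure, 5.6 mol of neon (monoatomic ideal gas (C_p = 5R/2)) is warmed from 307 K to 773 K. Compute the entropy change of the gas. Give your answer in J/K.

At constant pressure, ΔS = nC_p ln(T₂/T₁) with C_p = 5R/2 = 20.79 J mol⁻¹ K⁻¹.
ΔS = 5.6 × 20.79 × ln(773/307) = 107 J/K.

ΔS = 107 J/K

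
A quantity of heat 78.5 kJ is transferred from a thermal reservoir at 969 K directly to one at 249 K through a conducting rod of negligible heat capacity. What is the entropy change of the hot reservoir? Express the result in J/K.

The hot reservoir loses heat Q, so ΔS_hot = −Q/T_H = −78500/969 = -81 J/K.

ΔS_hot = -81 J/K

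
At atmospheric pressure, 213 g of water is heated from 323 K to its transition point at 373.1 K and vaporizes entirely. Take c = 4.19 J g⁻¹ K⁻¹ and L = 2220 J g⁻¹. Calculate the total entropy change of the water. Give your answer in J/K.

Warming step: ΔS₁ = m c ln(T_tr/T_i) = 213 × 4.19 × ln(373.1/323) = 128.7 J/K.
Phase change: ΔS₂ = +mL/T_tr = 213 × 2220 / 373.1 = 1267 J/K.
ΔS_total = (128.7) + (1267) = 1400 J/K.

ΔS = 1400 J/K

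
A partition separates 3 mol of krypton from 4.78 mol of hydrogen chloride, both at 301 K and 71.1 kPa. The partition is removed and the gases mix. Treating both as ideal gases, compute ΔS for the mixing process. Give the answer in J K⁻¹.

Mole fractions: x_A = 3/7.78 = 0.386, x_B = 0.614.
ΔS_mix = −R(n_A ln x_A + n_B ln x_B) = −8.314 × (3 ln 0.386 + 4.78 ln 0.614) = 43.1 J/K.

ΔS_mix = 43.1 J/K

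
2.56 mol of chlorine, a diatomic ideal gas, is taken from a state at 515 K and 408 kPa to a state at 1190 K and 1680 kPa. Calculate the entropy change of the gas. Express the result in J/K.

ΔS = nC_p ln(T₂/T₁) − nR ln(P₂/P₁), with C_p = 7R/2 = 29.1 J mol⁻¹ K⁻¹ for a diatomic ideal gas.
ΔS = 2.56 × [29.1 × ln(1190/515) − 8.314 × ln(1680/408)] = 32.3 J/K.

ΔS = 32.3 J/K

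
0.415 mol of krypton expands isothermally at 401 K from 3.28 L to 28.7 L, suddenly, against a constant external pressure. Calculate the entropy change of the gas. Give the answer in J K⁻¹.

Entropy is a state function, so ΔS_gas depends only on the end states.
For an isothermal ideal gas ΔS_gas = nR ln(V₂/V₁) = 0.415 × 8.314 × ln(28.7/3.28) = 7.48 J/K.

ΔS_gas = 7.48 J/K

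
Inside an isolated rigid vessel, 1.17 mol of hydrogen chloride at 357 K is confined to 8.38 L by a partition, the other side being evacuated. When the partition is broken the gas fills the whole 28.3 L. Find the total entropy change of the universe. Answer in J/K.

No heat is exchanged and no work is done, so the ideal-gas temperature stays constant.
Entropy is a state function; using a reversible isothermal path, ΔS_gas = nR ln(V₂/V₁) = 1.17 × 8.314 × ln(28.3/8.38) = 11.8 J/K.
The insulated surroundings exchange no heat, so ΔS_surr = 0 and ΔS_universe = ΔS_gas.

ΔS_universe = 11.8 J/K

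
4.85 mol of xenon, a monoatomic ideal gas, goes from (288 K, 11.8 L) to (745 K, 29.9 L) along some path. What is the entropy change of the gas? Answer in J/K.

Entropy is a state function: ΔS = nC_V ln(T₂/T₁) + nR ln(V₂/V₁), with C_V = 3R/2 = 12.47 J mol⁻¹ K⁻¹ for a monoatomic ideal gas.
ΔS = 4.85 × [12.47 × ln(745/288) + 8.314 × ln(29.9/11.8)] = 95 J/K.

ΔS = 95 J/K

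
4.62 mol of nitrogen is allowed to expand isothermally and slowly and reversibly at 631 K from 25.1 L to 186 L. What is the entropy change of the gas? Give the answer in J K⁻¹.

ΔS_gas = 76.9 J/K

For an isothermal ideal gas ΔS_gas = nR ln(V₂/V₁) = 4.62 × 8.314 × ln(186/25.1) = 76.9 J/K.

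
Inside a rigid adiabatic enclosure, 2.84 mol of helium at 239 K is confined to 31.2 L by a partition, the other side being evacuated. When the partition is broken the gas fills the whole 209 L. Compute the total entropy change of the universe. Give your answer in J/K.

For an ideal gas in free expansion Q = 0 and W = 0, so T is unchanged.
Entropy is a state function; using a reversible isothermal path, ΔS_gas = nR ln(V₂/V₁) = 2.84 × 8.314 × ln(209/31.2) = 44.9 J/K.
The insulated surroundings exchange no heat, so ΔS_surr = 0 and ΔS_universe = ΔS_gas.

ΔS_universe = 44.9 J/K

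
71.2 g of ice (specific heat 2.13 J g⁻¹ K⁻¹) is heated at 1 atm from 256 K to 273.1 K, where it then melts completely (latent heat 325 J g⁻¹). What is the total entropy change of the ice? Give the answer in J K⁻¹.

Warming step: ΔS₁ = m c ln(T_tr/T_i) = 71.2 × 2.13 × ln(273.1/256) = 9.806 J/K.
Phase change: ΔS₂ = +mL/T_tr = 71.2 × 325 / 273.1 = 84.73 J/K.
ΔS_total = (9.806) + (84.73) = 94.5 J/K.

ΔS = 94.5 J/K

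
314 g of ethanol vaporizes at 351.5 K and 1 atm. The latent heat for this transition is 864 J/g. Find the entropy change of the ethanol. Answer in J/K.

Heat absorbed by the substance: Q = mL = 314 × 864 = 271296 J.
At constant T, ΔS = Q_rev/T = 271296 / 351.5 = 772 J/K.

ΔS = 772 J/K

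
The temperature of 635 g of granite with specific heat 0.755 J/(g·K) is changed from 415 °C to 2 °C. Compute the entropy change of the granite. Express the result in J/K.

In kelvin: T₁ = 688.15 K, T₂ = 275.15 K. ΔS = ∫dQ_rev/T = m c ln(T₂/T₁) = 635 × 0.755 × ln(275.15/688.15) = -439 J/K.

ΔS = -439 J/K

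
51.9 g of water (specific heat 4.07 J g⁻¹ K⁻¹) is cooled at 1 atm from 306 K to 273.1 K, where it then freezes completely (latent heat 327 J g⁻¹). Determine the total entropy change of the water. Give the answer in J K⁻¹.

Cooling step: ΔS₁ = m c ln(T_tr/T_i) = 51.9 × 4.07 × ln(273.1/306) = -24.03 J/K.
Phase change: ΔS₂ = −mL/T_tr = −51.9 × 327 / 273.1 = -62.14 J/K.
ΔS_total = (-24.03) + (-62.14) = -86.2 J/K.

ΔS = -86.2 J/K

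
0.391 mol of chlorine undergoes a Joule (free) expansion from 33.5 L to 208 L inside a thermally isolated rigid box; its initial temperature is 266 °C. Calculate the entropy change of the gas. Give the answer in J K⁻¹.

For an ideal gas in free expansion Q = 0 and W = 0, so T is unchanged.
Entropy is a state function; using a reversible isothermal path, ΔS_gas = nR ln(V₂/V₁) = 0.391 × 8.314 × ln(208/33.5) = 5.94 J/K.

ΔS_gas = 5.94 J/K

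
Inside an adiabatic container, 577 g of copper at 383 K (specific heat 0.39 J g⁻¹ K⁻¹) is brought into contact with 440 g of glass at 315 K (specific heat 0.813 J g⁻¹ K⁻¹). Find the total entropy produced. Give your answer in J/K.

Energy balance: T_f = (m₁c₁T₁ + m₂c₂T₂)/(m₁c₁ + m₂c₂) = 341.26 K.
ΔS₁ = m₁c₁ ln(T_f/T₁) = 225.03 × ln(341.26/383) = -25.97 J/K.
ΔS₂ = m₂c₂ ln(T_f/T₂) = 357.72 × ln(341.26/315) = 28.64 J/K.
ΔS_total = -25.97 + 28.64 = 2.67 J/K.

ΔS_total = 2.67 J/K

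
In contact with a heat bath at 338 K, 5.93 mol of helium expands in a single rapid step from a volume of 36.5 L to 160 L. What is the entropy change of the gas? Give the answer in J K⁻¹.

Entropy is a state function, so ΔS_gas depends only on the end states.
For an isothermal ideal gas ΔS_gas = nR ln(V₂/V₁) = 5.93 × 8.314 × ln(160/36.5) = 72.9 J/K.

ΔS_gas = 72.9 J/K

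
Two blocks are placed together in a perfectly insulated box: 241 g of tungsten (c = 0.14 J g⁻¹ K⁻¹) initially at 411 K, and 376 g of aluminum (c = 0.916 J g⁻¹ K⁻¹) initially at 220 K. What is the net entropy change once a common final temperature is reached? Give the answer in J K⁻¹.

Energy balance: T_f = (m₁c₁T₁ + m₂c₂T₂)/(m₁c₁ + m₂c₂) = 237.04 K.
ΔS₁ = m₁c₁ ln(T_f/T₁) = 33.74 × ln(237.04/411) = -18.57 J/K.
ΔS₂ = m₂c₂ ln(T_f/T₂) = 344.416 × ln(237.04/220) = 25.7 J/K.
ΔS_total = -18.57 + 25.7 = 7.13 J/K.

ΔS_total = 7.13 J/K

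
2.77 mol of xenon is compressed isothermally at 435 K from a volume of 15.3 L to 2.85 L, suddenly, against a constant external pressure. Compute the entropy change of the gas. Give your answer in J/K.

Entropy is a state function, so ΔS_gas depends only on the end states.
For an isothermal ideal gas ΔS_gas = nR ln(V₂/V₁) = 2.77 × 8.314 × ln(2.85/15.3) = -38.7 J/K.

ΔS_gas = -38.7 J/K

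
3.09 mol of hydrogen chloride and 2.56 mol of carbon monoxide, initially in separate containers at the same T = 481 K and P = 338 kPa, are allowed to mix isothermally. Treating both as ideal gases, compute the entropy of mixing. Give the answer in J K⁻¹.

ΔS_mix = 32.4 J/K

Mole fractions: x_A = 3.09/5.65 = 0.547, x_B = 0.453.
ΔS_mix = −R(n_A ln x_A + n_B ln x_B) = −8.314 × (3.09 ln 0.547 + 2.56 ln 0.453) = 32.4 J/K.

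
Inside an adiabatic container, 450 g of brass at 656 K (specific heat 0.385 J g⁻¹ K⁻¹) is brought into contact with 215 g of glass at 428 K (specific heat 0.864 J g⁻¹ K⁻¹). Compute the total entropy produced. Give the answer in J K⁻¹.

Energy balance: T_f = (m₁c₁T₁ + m₂c₂T₂)/(m₁c₁ + m₂c₂) = 538.03 K.
ΔS₁ = m₁c₁ ln(T_f/T₁) = 173.25 × ln(538.03/656) = -34.35 J/K.
ΔS₂ = m₂c₂ ln(T_f/T₂) = 185.76 × ln(538.03/428) = 42.5 J/K.
ΔS_total = -34.35 + 42.5 = 8.15 J/K.

ΔS_total = 8.15 J/K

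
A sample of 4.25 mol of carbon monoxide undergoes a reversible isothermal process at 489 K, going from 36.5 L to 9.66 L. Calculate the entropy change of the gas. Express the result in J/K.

For an isothermal ideal gas ΔS_gas = nR ln(V₂/V₁) = 4.25 × 8.314 × ln(9.66/36.5) = -47 J/K.

ΔS_gas = -47 J/K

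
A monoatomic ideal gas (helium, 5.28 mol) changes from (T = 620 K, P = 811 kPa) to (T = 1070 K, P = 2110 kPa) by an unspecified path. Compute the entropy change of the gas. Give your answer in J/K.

ΔS = 17.9 J/K

ΔS = nC_p ln(T₂/T₁) − nR ln(P₂/P₁), with C_p = 5R/2 = 20.79 J mol⁻¹ K⁻¹ for a monoatomic ideal gas.
ΔS = 5.28 × [20.79 × ln(1070/620) − 8.314 × ln(2110/811)] = 17.9 J/K.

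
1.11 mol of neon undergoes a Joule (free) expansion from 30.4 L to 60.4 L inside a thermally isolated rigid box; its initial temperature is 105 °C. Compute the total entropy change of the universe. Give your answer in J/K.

For an ideal gas in free expansion Q = 0 and W = 0, so T is unchanged.
Entropy is a state function; using a reversible isothermal path, ΔS_gas = nR ln(V₂/V₁) = 1.11 × 8.314 × ln(60.4/30.4) = 6.34 J/K.
The insulated surroundings exchange no heat, so ΔS_surr = 0 and ΔS_universe = ΔS_gas.

ΔS_universe = 6.34 J/K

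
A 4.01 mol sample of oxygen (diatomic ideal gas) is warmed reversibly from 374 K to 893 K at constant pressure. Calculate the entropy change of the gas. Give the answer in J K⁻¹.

At constant pressure, ΔS = nC_p ln(T₂/T₁) with C_p = 7R/2 = 29.1 J mol⁻¹ K⁻¹.
ΔS = 4.01 × 29.1 × ln(893/374) = 102 J/K.

ΔS = 102 J/K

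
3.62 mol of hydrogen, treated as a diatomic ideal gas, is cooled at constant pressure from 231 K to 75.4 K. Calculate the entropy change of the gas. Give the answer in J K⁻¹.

At constant pressure, ΔS = nC_p ln(T₂/T₁) with C_p = 7R/2 = 29.1 J mol⁻¹ K⁻¹.
ΔS = 3.62 × 29.1 × ln(75.4/231) = -118 J/K.

ΔS = -118 J/K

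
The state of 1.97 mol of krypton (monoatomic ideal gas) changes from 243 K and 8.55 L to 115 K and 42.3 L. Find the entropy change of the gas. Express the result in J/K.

ΔS = 7.81 J/K

Entropy is a state function: ΔS = nC_V ln(T₂/T₁) + nR ln(V₂/V₁), with C_V = 3R/2 = 12.47 J mol⁻¹ K⁻¹ for a monoatomic ideal gas.
ΔS = 1.97 × [12.47 × ln(115/243) + 8.314 × ln(42.3/8.55)] = 7.81 J/K.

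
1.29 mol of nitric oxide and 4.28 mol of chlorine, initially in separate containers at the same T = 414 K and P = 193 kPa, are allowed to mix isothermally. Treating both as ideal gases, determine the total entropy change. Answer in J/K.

Mole fractions: x_A = 1.29/5.57 = 0.232, x_B = 0.768.
ΔS_mix = −R(n_A ln x_A + n_B ln x_B) = −8.314 × (1.29 ln 0.232 + 4.28 ln 0.768) = 25.1 J/K.

ΔS_mix = 25.1 J/K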